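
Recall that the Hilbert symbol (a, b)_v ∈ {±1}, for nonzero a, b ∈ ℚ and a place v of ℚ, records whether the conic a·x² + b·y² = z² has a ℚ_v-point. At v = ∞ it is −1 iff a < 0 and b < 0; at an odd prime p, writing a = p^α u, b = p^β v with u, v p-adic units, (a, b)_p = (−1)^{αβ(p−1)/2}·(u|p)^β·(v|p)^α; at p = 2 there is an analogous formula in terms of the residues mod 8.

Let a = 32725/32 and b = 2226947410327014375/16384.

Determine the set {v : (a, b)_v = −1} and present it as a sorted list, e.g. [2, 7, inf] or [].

(a, b) ≡ (2618, 663) mod (ℚ^×)²; places V = {2, 3, 5, 7, 11, 13, 17, 23, ∞}.
(a,b)_2: α=-5, β=-14; u≡5, v≡7 (mod 8); ε(u)ε(v)=0·1, αω(v)=-5·0, βω(u)=-14·1; sum ≡ 0  ⇒  +1.
(a,b)_13: α=0, u≡5; β=1, v≡3 (mod 13); (5|13)=-1, (3|13)=+1; sign (−1)^0·-1^1·+1^0 = -1.
(a,b)_17: α=1, u≡15; β=3, v≡7 (mod 17); (15|17)=+1, (7|17)=-1; sign (−1)^0·+1^3·-1^1 = -1.
(a,b)_11: α=1, u≡6; β=4, v≡9 (mod 11); (6|11)=-1, (9|11)=+1; sign (−1)^0·-1^4·+1^1 = +1.
(a,b)_∞: sgn(2618)=+, sgn(663)=+, so +1.
(a,b)_3: α=0, u≡2; β=1, v≡2 (mod 3); (2|3)=-1, (2|3)=-1; sign (−1)^0·-1^1·-1^0 = -1.
(a,b)_23: α=0, u≡20; β=2, v≡17 (mod 23); (20|23)=-1, (17|23)=-1; sign (−1)^0·-1^2·-1^0 = +1.
(a,b)_5: α=2, u≡2; β=4, v≡2 (mod 5); (2|5)=-1, (2|5)=-1; sign (−1)^0·-1^4·-1^2 = +1.
(a,b)_7: α=1, u≡5; β=4, v≡3 (mod 7); (5|7)=-1, (3|7)=-1; sign (−1)^0·-1^4·-1^1 = -1.
|Ram(2618, 663)| = 4, even; anisotropic at {3, 7, 13, 17}.

[3, 7, 13, 17]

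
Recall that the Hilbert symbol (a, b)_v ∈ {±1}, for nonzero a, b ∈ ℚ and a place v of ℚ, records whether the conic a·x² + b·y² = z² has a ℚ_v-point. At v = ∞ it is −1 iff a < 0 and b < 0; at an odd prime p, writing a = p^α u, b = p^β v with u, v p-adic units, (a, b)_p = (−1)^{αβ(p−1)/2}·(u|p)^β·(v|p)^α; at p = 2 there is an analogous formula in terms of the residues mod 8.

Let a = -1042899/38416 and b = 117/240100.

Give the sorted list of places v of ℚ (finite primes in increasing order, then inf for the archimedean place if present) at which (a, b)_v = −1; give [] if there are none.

[]

(a, b) ≡ (-51, 13) mod (ℚ^×)²; places V = {2, 3, 5, 7, 11, 13, 17, ∞}.
(a,b)_11: α=2, u≡4; β=0, v≡6 (mod 11); (4|11)=+1, (6|11)=-1; sign (−1)^0·+1^0·-1^2 = +1.
(a,b)_∞: sgn(-51)=−, sgn(13)=+, so +1.
(a,b)_2: α=-4, β=-2; u≡5, v≡5 (mod 8); ε(u)ε(v)=0·0, αω(v)=-4·1, βω(u)=-2·1; sum ≡ 0  ⇒  +1.
(a,b)_13: α=2, u≡4; β=1, v≡3 (mod 13); (4|13)=+1, (3|13)=+1; sign (−1)^0·+1^1·+1^2 = +1.
(a,b)_17: α=1, u≡7; β=0, v≡13 (mod 17); (7|17)=-1, (13|17)=+1; sign (−1)^0·-1^0·+1^1 = +1.
(a,b)_3: α=1, u≡1; β=2, v≡1 (mod 3); (1|3)=+1, (1|3)=+1; sign (−1)^0·+1^2·+1^1 = +1.
(a,b)_5: α=0, u≡1; β=-2, v≡3 (mod 5); (1|5)=+1, (3|5)=-1; sign (−1)^0·+1^-2·-1^0 = +1.
(a,b)_7: α=-4, u≡5; β=-4, v≡6 (mod 7); (5|7)=-1, (6|7)=-1; sign (−1)^0·-1^-4·-1^-4 = +1.
Every local symbol is +1, so the conic -51·x² + 13·y² = z² has ℚ_v-points for all v and hence a ℚ-point; (a, b / ℚ) ≅ M_2(ℚ).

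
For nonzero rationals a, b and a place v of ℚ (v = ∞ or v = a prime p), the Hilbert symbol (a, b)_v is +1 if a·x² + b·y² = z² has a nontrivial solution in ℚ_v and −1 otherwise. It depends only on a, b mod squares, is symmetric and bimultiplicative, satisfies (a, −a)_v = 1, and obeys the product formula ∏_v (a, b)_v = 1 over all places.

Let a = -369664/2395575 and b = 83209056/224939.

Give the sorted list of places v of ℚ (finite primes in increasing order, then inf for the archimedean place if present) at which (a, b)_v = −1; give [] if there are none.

(a, b) ≡ (-7, 66) mod (ℚ^×)²; places V = {2, 3, 5, 7, 11, 13, 19, ∞}.
(a,b)_3: α=-4, u≡2; β=1, v≡1 (mod 3); (2|3)=-1, (1|3)=+1; sign (−1)^0·-1^1·+1^-4 = -1.
(a,b)_13: α=-2, u≡6; β=-2, v≡12 (mod 13); (6|13)=-1, (12|13)=+1; sign (−1)^0·-1^-2·+1^-2 = +1.
(a,b)_19: α=2, u≡18; β=2, v≡6 (mod 19); (18|19)=-1, (6|19)=+1; sign (−1)^0·-1^2·+1^2 = +1.
(a,b)_11: α=0, u≡4; β=-3, v≡10 (mod 11); (4|11)=+1, (10|11)=-1; sign (−1)^0·+1^-3·-1^0 = +1.
(a,b)_∞: sgn(-7)=−, sgn(66)=+, so +1.
(a,b)_5: α=-2, u≡2; β=0, v≡4 (mod 5); (2|5)=-1, (4|5)=+1; sign (−1)^0·-1^0·+1^-2 = +1.
(a,b)_2: α=10, β=5; u≡1, v≡1 (mod 8); ε(u)ε(v)=0·0, αω(v)=10·0, βω(u)=5·0; sum ≡ 0  ⇒  +1.
(a,b)_7: α=-1, u≡3; β=4, v≡6 (mod 7); (3|7)=-1, (6|7)=-1; sign (−1)^0·-1^4·-1^-1 = -1.
Ram(-7, 66) = {3, 7}; no ℚ_3-point on the conic.

[3, 7]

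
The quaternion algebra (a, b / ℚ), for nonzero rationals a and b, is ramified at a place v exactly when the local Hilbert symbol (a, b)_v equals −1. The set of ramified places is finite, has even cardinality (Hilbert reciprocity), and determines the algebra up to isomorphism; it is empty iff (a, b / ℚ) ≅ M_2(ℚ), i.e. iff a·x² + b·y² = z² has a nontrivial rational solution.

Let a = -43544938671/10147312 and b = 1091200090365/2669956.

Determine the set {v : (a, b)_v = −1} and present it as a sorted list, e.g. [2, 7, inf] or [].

Mod squares: a ≡ -217, b ≡ 1085. Check v ∈ {∞, 2, 3, 5, 7, 11, 13, 19, 31, 43}.
v=2: v_2(a)=-4, v_2(b)=-2; units ≡ 7, 5 (mod 8); ε·ε+αω+βω = 1·0+-4·1+-2·0 ≡ 0  ⇒  (a,b)_2 = +1.
v=31: a=31^5·(≡3), b=31^5·(≡9) mod 31; (3|31)=-1, (9|31)=+1; (−1)^{5·5·15}·(-1)^5·(+1)^5 = +1.
v=7: a=7^-3·(≡2), b=7^1·(≡1) mod 7; (2|7)=+1, (1|7)=+1; (−1)^{-3·1·3}·(+1)^1·(+1)^-3 = -1.
v=19: a=19^0·(≡11), b=19^-2·(≡13) mod 19; (11|19)=+1, (13|19)=-1; (−1)^{0·-2·9}·(+1)^-2·(-1)^0 = +1.
v=3: a=3^2·(≡2), b=3^2·(≡2) mod 3; (2|3)=-1, (2|3)=-1; (−1)^{2·2·1}·(-1)^2·(-1)^2 = +1.
v=5: a=5^0·(≡2), b=5^1·(≡3) mod 5; (2|5)=-1, (3|5)=-1; (−1)^{0·1·2}·(-1)^1·(-1)^0 = -1.
v=43: a=43^-2·(≡9), b=43^-2·(≡13) mod 43; (9|43)=+1, (13|43)=+1; (−1)^{-2·-2·21}·(+1)^-2·(+1)^-2 = +1.
v=∞: -217 < 0 and 1085 > 0  ⇒  (a,b)_∞ = +1.
v=11: a=11^0·(≡3), b=11^2·(≡6) mod 11; (3|11)=+1, (6|11)=-1; (−1)^{0·2·5}·(+1)^2·(-1)^0 = +1.
v=13: a=13^2·(≡12), b=13^0·(≡7) mod 13; (12|13)=+1, (7|13)=-1; (−1)^{2·0·6}·(+1)^0·(-1)^2 = +1.
Ram(-217, 1085) = {5, 7}; no ℚ_5-point on the conic.

[5, 7]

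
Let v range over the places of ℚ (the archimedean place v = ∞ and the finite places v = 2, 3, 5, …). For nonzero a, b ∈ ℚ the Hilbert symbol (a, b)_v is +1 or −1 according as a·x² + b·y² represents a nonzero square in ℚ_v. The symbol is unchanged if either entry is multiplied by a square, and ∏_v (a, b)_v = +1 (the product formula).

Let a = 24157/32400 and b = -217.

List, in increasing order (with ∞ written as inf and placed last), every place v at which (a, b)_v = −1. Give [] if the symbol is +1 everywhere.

Mod squares: a ≡ 493, b ≡ -217. Check v ∈ {∞, 2, 3, 5, 7, 17, 29, 31}.
v=31: a=31^0·(≡14), b=31^1·(≡24) mod 31; (14|31)=+1, (24|31)=-1; (−1)^{0·1·15}·(+1)^1·(-1)^0 = +1.
v=7: a=7^2·(≡6), b=7^1·(≡4) mod 7; (6|7)=-1, (4|7)=+1; (−1)^{2·1·3}·(-1)^1·(+1)^2 = -1.
v=∞: 493 > 0 and -217 < 0  ⇒  (a,b)_∞ = +1.
v=3: a=3^-4·(≡1), b=3^0·(≡2) mod 3; (1|3)=+1, (2|3)=-1; (−1)^{-4·0·1}·(+1)^0·(-1)^-4 = +1.
v=5: a=5^-2·(≡2), b=5^0·(≡3) mod 5; (2|5)=-1, (3|5)=-1; (−1)^{-2·0·2}·(-1)^0·(-1)^-2 = +1.
v=2: v_2(a)=-4, v_2(b)=0; units ≡ 5, 7 (mod 8); ε·ε+αω+βω = 0·1+-4·0+0·1 ≡ 0  ⇒  (a,b)_2 = +1.
v=17: a=17^1·(≡12), b=17^0·(≡4) mod 17; (12|17)=-1, (4|17)=+1; (−1)^{1·0·8}·(-1)^0·(+1)^1 = +1.
v=29: a=29^1·(≡3), b=29^0·(≡15) mod 29; (3|29)=-1, (15|29)=-1; (−1)^{1·0·14}·(-1)^0·(-1)^1 = -1.
|Ram(493, -217)| = 2, even; anisotropic at {7, 29}.

[7, 29]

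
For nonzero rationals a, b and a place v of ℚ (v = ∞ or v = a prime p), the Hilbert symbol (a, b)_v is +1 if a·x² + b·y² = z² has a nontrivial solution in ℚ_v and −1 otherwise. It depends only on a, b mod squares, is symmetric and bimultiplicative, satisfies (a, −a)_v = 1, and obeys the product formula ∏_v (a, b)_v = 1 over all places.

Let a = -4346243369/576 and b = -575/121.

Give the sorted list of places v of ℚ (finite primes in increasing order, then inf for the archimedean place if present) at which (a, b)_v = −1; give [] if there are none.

[19, 23, 37, inf]

(a, b) ≡ (-8215961, -23) mod (ℚ^×)²; places V = {2, 3, 5, 11, 13, 19, 23, 29, 31, 37, ∞}.
(a,b)_5: α=0, u≡1; β=2, v≡2 (mod 5); (1|5)=+1, (2|5)=-1; sign (−1)^0·+1^2·-1^0 = +1.
(a,b)_11: α=0, u≡4; β=-2, v≡8 (mod 11); (4|11)=+1, (8|11)=-1; sign (−1)^0·+1^-2·-1^0 = +1.
(a,b)_29: α=1, u≡14; β=0, v≡1 (mod 29); (14|29)=-1, (1|29)=+1; sign (−1)^0·-1^0·+1^1 = +1.
(a,b)_19: α=1, u≡18; β=0, v≡2 (mod 19); (18|19)=-1, (2|19)=-1; sign (−1)^0·-1^0·-1^1 = -1.
(a,b)_3: α=-2, u≡1; β=0, v≡1 (mod 3); (1|3)=+1, (1|3)=+1; sign (−1)^0·+1^0·+1^-2 = +1.
(a,b)_∞: sgn(-8215961)=−, sgn(-23)=−, so -1.
(a,b)_31: α=1, u≡9; β=0, v≡16 (mod 31); (9|31)=+1, (16|31)=+1; sign (−1)^0·+1^0·+1^1 = +1.
(a,b)_37: α=1, u≡11; β=0, v≡35 (mod 37); (11|37)=+1, (35|37)=-1; sign (−1)^0·+1^0·-1^1 = -1.
(a,b)_13: α=1, u≡2; β=0, v≡9 (mod 13); (2|13)=-1, (9|13)=+1; sign (−1)^0·-1^0·+1^1 = +1.
(a,b)_23: α=2, u≡7; β=1, v≡15 (mod 23); (7|23)=-1, (15|23)=-1; sign (−1)^0·-1^1·-1^2 = -1.
(a,b)_2: α=-6, β=0; u≡7, v≡1 (mod 8); ε(u)ε(v)=1·0, αω(v)=-6·0, βω(u)=0·0; sum ≡ 0  ⇒  +1.
Ram(-8215961, -23) = {19, 23, 37, ∞}; no ℚ_19-point on the conic.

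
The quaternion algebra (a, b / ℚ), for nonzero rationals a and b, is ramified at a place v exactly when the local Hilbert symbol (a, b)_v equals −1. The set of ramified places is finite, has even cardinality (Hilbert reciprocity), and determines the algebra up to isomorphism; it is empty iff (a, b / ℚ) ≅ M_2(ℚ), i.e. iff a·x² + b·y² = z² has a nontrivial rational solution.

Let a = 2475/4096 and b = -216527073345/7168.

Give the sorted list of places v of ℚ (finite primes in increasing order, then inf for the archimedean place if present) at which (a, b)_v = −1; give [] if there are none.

[11, 29]

(a, b) ≡ (11, -212135) mod (ℚ^×)²; places V = {2, 3, 5, 7, 11, 19, 29, ∞}.
(a,b)_∞: sgn(11)=+, sgn(-212135)=−, so +1.
(a,b)_5: α=2, u≡4; β=1, v≡2 (mod 5); (4|5)=+1, (2|5)=-1; sign (−1)^0·+1^1·-1^2 = +1.
(a,b)_19: α=0, u≡16; β=1, v≡11 (mod 19); (16|19)=+1, (11|19)=+1; sign (−1)^0·+1^1·+1^0 = +1.
(a,b)_7: α=0, u≡4; β=-1, v≡6 (mod 7); (4|7)=+1, (6|7)=-1; sign (−1)^0·+1^-1·-1^0 = +1.
(a,b)_11: α=1, u≡4; β=3, v≡4 (mod 11); (4|11)=+1, (4|11)=+1; sign (−1)^1·+1^3·+1^1 = -1.
(a,b)_29: α=0, u≡18; β=1, v≡24 (mod 29); (18|29)=-1, (24|29)=+1; sign (−1)^0·-1^1·+1^0 = -1.
(a,b)_2: α=-12, β=-10; u≡3, v≡1 (mod 8); ε(u)ε(v)=1·0, αω(v)=-12·0, βω(u)=-10·1; sum ≡ 0  ⇒  +1.
(a,b)_3: α=2, u≡2; β=10, v≡1 (mod 3); (2|3)=-1, (1|3)=+1; sign (−1)^0·-1^10·+1^2 = +1.
Ram(11, -212135) = {11, 29}; no ℚ_11-point on the conic.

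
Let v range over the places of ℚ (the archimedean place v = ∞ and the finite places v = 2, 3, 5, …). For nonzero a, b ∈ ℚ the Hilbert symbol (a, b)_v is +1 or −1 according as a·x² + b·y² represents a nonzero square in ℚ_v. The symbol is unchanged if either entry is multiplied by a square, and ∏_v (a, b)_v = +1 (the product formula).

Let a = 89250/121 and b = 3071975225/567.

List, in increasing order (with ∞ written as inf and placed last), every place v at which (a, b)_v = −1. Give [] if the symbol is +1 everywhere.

(a, b) ≡ (3570, 7108703) mod (ℚ^×)²; places V = {2, 3, 5, 7, 11, 17, 31, 41, 47, ∞}.
(a,b)_17: α=1, u≡7; β=1, v≡3 (mod 17); (7|17)=-1, (3|17)=-1; sign (−1)^0·-1^1·-1^1 = +1.
(a,b)_5: α=3, u≡4; β=2, v≡2 (mod 5); (4|5)=+1, (2|5)=-1; sign (−1)^0·+1^2·-1^3 = -1.
(a,b)_47: α=0, u≡26; β=1, v≡36 (mod 47); (26|47)=-1, (36|47)=+1; sign (−1)^0·-1^1·+1^0 = -1.
(a,b)_7: α=1, u≡5; β=-1, v≡1 (mod 7); (5|7)=-1, (1|7)=+1; sign (−1)^1·-1^-1·+1^1 = +1.
(a,b)_41: α=0, u≡24; β=1, v≡24 (mod 41); (24|41)=-1, (24|41)=-1; sign (−1)^0·-1^1·-1^0 = -1.
(a,b)_11: α=-2, u≡7; β=2, v≡10 (mod 11); (7|11)=-1, (10|11)=-1; sign (−1)^0·-1^2·-1^-2 = +1.
(a,b)_∞: sgn(3570)=+, sgn(7108703)=+, so +1.
(a,b)_3: α=1, u≡2; β=-4, v≡2 (mod 3); (2|3)=-1, (2|3)=-1; sign (−1)^0·-1^-4·-1^1 = -1.
(a,b)_31: α=0, u≡10; β=1, v≡15 (mod 31); (10|31)=+1, (15|31)=-1; sign (−1)^0·+1^1·-1^0 = +1.
(a,b)_2: α=1, β=0; u≡1, v≡7 (mod 8); ε(u)ε(v)=0·1, αω(v)=1·0, βω(u)=0·0; sum ≡ 0  ⇒  +1.
(3570, 7108703 / ℚ) ramifies at {3, 5, 41, 47}: a division algebra.

[3, 5, 41, 47]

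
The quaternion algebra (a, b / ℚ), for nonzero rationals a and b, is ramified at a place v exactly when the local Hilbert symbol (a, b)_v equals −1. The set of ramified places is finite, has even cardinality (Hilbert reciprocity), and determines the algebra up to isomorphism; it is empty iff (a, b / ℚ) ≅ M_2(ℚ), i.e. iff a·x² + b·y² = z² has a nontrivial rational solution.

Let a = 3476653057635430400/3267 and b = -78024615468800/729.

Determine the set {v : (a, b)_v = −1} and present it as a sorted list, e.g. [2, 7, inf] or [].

[]

Mod squares: a ≡ 897, b ≡ -23. Check v ∈ {∞, 2, 3, 5, 7, 11, 13, 23}.
v=23: a=23^5·(≡18), b=23^3·(≡15) mod 23; (18|23)=+1, (15|23)=-1; (−1)^{5·3·11}·(+1)^3·(-1)^5 = +1.
v=7: a=7^4·(≡1), b=7^2·(≡3) mod 7; (1|7)=+1, (3|7)=-1; (−1)^{4·2·3}·(+1)^2·(-1)^4 = +1.
v=∞: 897 > 0 and -23 < 0  ⇒  (a,b)_∞ = +1.
v=3: a=3^-3·(≡2), b=3^-6·(≡1) mod 3; (2|3)=-1, (1|3)=+1; (−1)^{-3·-6·1}·(-1)^-6·(+1)^-3 = +1.
v=5: a=5^2·(≡3), b=5^2·(≡2) mod 5; (3|5)=-1, (2|5)=-1; (−1)^{2·2·2}·(-1)^2·(-1)^2 = +1.
v=13: a=13^3·(≡4), b=13^2·(≡4) mod 13; (4|13)=+1, (4|13)=+1; (−1)^{3·2·6}·(+1)^2·(+1)^3 = +1.
v=11: a=11^-2·(≡7), b=11^2·(≡6) mod 11; (7|11)=-1, (6|11)=-1; (−1)^{-2·2·5}·(-1)^2·(-1)^-2 = +1.
v=2: v_2(a)=12, v_2(b)=8; units ≡ 1, 1 (mod 8); ε·ε+αω+βω = 0·0+12·0+8·0 ≡ 0  ⇒  (a,b)_2 = +1.
Every local symbol is +1, so the conic 897·x² + -23·y² = z² has ℚ_v-points for all v and hence a ℚ-point; (a, b / ℚ) ≅ M_2(ℚ).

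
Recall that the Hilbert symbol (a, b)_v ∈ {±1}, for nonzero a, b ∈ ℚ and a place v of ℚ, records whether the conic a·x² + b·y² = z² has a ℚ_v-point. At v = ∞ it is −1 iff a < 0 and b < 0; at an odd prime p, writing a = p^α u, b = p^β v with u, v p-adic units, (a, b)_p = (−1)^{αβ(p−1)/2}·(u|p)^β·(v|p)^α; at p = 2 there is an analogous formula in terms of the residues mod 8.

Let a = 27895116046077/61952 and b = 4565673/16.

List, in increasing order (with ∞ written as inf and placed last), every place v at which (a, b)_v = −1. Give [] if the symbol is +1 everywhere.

[3, 7, 17, 29]

Mod squares: a ≡ 714, b ≡ 10353. Check v ∈ {∞, 2, 3, 7, 11, 17, 29}.
v=17: a=17^3·(≡16), b=17^1·(≡14) mod 17; (16|17)=+1, (14|17)=-1; (−1)^{3·1·8}·(+1)^1·(-1)^3 = -1.
v=29: a=29^2·(≡2), b=29^1·(≡7) mod 29; (2|29)=-1, (7|29)=+1; (−1)^{2·1·14}·(-1)^1·(+1)^2 = -1.
v=∞: 714 > 0 and 10353 > 0  ⇒  (a,b)_∞ = +1.
v=3: a=3^9·(≡1), b=3^3·(≡1) mod 3; (1|3)=+1, (1|3)=+1; (−1)^{9·3·1}·(+1)^3·(+1)^9 = -1.
v=2: v_2(a)=-9, v_2(b)=-4; units ≡ 5, 1 (mod 8); ε·ε+αω+βω = 0·0+-9·0+-4·1 ≡ 0  ⇒  (a,b)_2 = +1.
v=11: a=11^-2·(≡10), b=11^0·(≡7) mod 11; (10|11)=-1, (7|11)=-1; (−1)^{-2·0·5}·(-1)^0·(-1)^-2 = +1.
v=7: a=7^3·(≡4), b=7^3·(≡2) mod 7; (4|7)=+1, (2|7)=+1; (−1)^{3·3·3}·(+1)^3·(+1)^3 = -1.
(714, 10353 / ℚ) ramifies at {3, 7, 17, 29}: a division algebra.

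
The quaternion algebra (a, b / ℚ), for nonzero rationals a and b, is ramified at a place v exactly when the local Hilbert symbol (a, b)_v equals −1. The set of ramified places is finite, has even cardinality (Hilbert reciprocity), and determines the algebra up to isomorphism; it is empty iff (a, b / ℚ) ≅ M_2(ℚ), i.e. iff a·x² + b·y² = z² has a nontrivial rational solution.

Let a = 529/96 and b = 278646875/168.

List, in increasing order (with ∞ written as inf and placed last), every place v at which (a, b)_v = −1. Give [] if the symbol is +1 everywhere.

Mod squares: a ≡ 6, b ≡ 51870. Check v ∈ {∞, 2, 3, 5, 7, 13, 19, 23}.
v=19: a=19^0·(≡16), b=19^3·(≡18) mod 19; (16|19)=+1, (18|19)=-1; (−1)^{0·3·9}·(+1)^3·(-1)^0 = +1.
v=5: a=5^0·(≡4), b=5^5·(≡4) mod 5; (4|5)=+1, (4|5)=+1; (−1)^{0·5·2}·(+1)^5·(+1)^0 = +1.
v=23: a=23^2·(≡6), b=23^0·(≡5) mod 23; (6|23)=+1, (5|23)=-1; (−1)^{2·0·11}·(+1)^0·(-1)^2 = +1.
v=2: v_2(a)=-5, v_2(b)=-3; units ≡ 3, 7 (mod 8); ε·ε+αω+βω = 1·1+-5·0+-3·1 ≡ 0  ⇒  (a,b)_2 = +1.
v=3: a=3^-1·(≡2), b=3^-1·(≡1) mod 3; (2|3)=-1, (1|3)=+1; (−1)^{-1·-1·1}·(-1)^-1·(+1)^-1 = +1.
v=13: a=13^0·(≡7), b=13^1·(≡12) mod 13; (7|13)=-1, (12|13)=+1; (−1)^{0·1·6}·(-1)^1·(+1)^0 = -1.
v=∞: 6 > 0 and 51870 > 0  ⇒  (a,b)_∞ = +1.
v=7: a=7^0·(≡5), b=7^-1·(≡1) mod 7; (5|7)=-1, (1|7)=+1; (−1)^{0·-1·3}·(-1)^-1·(+1)^0 = -1.
(6, 51870 / ℚ) ramifies at {7, 13}: a division algebra.

[7, 13]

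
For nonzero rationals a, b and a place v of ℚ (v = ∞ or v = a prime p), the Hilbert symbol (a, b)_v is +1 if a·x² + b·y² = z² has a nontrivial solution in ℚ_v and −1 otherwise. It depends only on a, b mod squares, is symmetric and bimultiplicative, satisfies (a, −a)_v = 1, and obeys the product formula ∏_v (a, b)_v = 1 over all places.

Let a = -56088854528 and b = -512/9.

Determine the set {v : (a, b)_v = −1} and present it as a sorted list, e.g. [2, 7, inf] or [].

[7, 29, 31, inf]

(a, b) ≡ (-213962, -2) mod (ℚ^×)²; places V = {2, 3, 7, 17, 29, 31, ∞}.
(a,b)_∞: sgn(-213962)=−, sgn(-2)=−, so -1.
(a,b)_31: α=1, u≡26; β=0, v≡12 (mod 31); (26|31)=-1, (12|31)=-1; sign (−1)^0·-1^0·-1^1 = -1.
(a,b)_2: α=19, β=9; u≡3, v≡7 (mod 8); ε(u)ε(v)=1·1, αω(v)=19·0, βω(u)=9·1; sum ≡ 0  ⇒  +1.
(a,b)_7: α=1, u≡3; β=0, v≡3 (mod 7); (3|7)=-1, (3|7)=-1; sign (−1)^0·-1^0·-1^1 = -1.
(a,b)_17: α=1, u≡10; β=0, v≡13 (mod 17); (10|17)=-1, (13|17)=+1; sign (−1)^0·-1^0·+1^1 = +1.
(a,b)_29: α=1, u≡18; β=0, v≡14 (mod 29); (18|29)=-1, (14|29)=-1; sign (−1)^0·-1^0·-1^1 = -1.
(a,b)_3: α=0, u≡1; β=-2, v≡1 (mod 3); (1|3)=+1, (1|3)=+1; sign (−1)^0·+1^-2·+1^0 = +1.
|Ram(-213962, -2)| = 4, even; anisotropic at {7, 29, 31, ∞}.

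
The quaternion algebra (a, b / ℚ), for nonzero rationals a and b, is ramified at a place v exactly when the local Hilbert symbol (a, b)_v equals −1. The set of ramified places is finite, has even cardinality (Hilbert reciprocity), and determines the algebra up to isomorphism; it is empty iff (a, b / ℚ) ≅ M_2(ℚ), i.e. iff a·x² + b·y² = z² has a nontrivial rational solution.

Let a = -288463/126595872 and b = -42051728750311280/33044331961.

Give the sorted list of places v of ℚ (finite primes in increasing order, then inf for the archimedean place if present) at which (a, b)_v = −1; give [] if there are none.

(a, b) ≡ (-14, -455) mod (ℚ^×)²; places V = {2, 3, 5, 7, 11, 13, 17, 29, 37, ∞}.
(a,b)_5: α=0, u≡1; β=1, v≡4 (mod 5); (1|5)=+1, (4|5)=+1; sign (−1)^0·+1^1·+1^0 = +1.
(a,b)_7: α=3, u≡5; β=11, v≡5 (mod 7); (5|7)=-1, (5|7)=-1; sign (−1)^1·-1^11·-1^3 = -1.
(a,b)_3: α=-4, u≡1; β=0, v≡1 (mod 3); (1|3)=+1, (1|3)=+1; sign (−1)^0·+1^0·+1^-4 = +1.
(a,b)_17: α=-2, u≡3; β=-6, v≡15 (mod 17); (3|17)=-1, (15|17)=+1; sign (−1)^0·-1^-6·+1^-2 = +1.
(a,b)_37: α=0, u≡13; β=-2, v≡9 (mod 37); (13|37)=-1, (9|37)=+1; sign (−1)^0·-1^-2·+1^0 = +1.
(a,b)_2: α=-5, β=4; u≡1, v≡1 (mod 8); ε(u)ε(v)=0·0, αω(v)=-5·0, βω(u)=4·0; sum ≡ 0  ⇒  +1.
(a,b)_∞: sgn(-14)=−, sgn(-455)=−, so -1.
(a,b)_13: α=-2, u≡10; β=3, v≡9 (mod 13); (10|13)=+1, (9|13)=+1; sign (−1)^0·+1^3·+1^-2 = +1.
(a,b)_29: α=2, u≡8; β=0, v≡16 (mod 29); (8|29)=-1, (16|29)=+1; sign (−1)^0·-1^0·+1^2 = +1.
(a,b)_11: α=0, u≡8; β=2, v≡10 (mod 11); (8|11)=-1, (10|11)=-1; sign (−1)^0·-1^2·-1^0 = +1.
|Ram(-14, -455)| = 2, even; anisotropic at {7, ∞}.

[7, inf]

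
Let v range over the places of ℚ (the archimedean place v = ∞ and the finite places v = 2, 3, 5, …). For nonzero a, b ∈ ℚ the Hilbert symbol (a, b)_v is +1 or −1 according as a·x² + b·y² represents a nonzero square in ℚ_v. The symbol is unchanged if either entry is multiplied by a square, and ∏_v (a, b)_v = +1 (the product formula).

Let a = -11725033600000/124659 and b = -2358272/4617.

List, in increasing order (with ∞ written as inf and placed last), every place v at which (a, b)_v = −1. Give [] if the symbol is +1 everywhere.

[3, 19, 37, 43, 47, inf]

(a, b) ≡ (-7103815, -2679) mod (ℚ^×)²; places V = {2, 3, 5, 7, 19, 37, 43, 47, ∞}.
(a,b)_43: α=1, u≡23; β=0, v≡12 (mod 43); (23|43)=+1, (12|43)=-1; sign (−1)^0·+1^0·-1^1 = -1.
(a,b)_5: α=5, u≡2; β=0, v≡4 (mod 5); (2|5)=-1, (4|5)=+1; sign (−1)^0·-1^0·+1^5 = +1.
(a,b)_19: α=-1, u≡16; β=-1, v≡17 (mod 19); (16|19)=+1, (17|19)=+1; sign (−1)^1·+1^-1·+1^-1 = -1.
(a,b)_∞: sgn(-7103815)=−, sgn(-2679)=−, so -1.
(a,b)_47: α=1, u≡36; β=1, v≡36 (mod 47); (36|47)=+1, (36|47)=+1; sign (−1)^1·+1^1·+1^1 = -1.
(a,b)_37: α=1, u≡23; β=0, v≡5 (mod 37); (23|37)=-1, (5|37)=-1; sign (−1)^0·-1^0·-1^1 = -1.
(a,b)_2: α=10, β=10; u≡1, v≡1 (mod 8); ε(u)ε(v)=0·0, αω(v)=10·0, βω(u)=10·0; sum ≡ 0  ⇒  +1.
(a,b)_7: α=2, u≡1; β=2, v≡1 (mod 7); (1|7)=+1, (1|7)=+1; sign (−1)^0·+1^2·+1^2 = +1.
(a,b)_3: α=-8, u≡2; β=-5, v≡1 (mod 3); (2|3)=-1, (1|3)=+1; sign (−1)^0·-1^-5·+1^-8 = -1.
Ram(-7103815, -2679) = {3, 19, 37, 43, 47, ∞}; no ℚ_3-point on the conic.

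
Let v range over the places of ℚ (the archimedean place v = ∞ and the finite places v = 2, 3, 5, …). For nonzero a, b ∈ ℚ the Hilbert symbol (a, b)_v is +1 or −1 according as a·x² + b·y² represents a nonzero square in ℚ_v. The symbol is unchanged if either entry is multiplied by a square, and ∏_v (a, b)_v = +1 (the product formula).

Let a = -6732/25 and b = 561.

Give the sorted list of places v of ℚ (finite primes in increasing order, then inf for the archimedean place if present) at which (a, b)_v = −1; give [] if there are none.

Mod squares: a ≡ -187, b ≡ 561. Check v ∈ {∞, 2, 3, 5, 11, 17}.
v=17: a=17^1·(≡10), b=17^1·(≡16) mod 17; (10|17)=-1, (16|17)=+1; (−1)^{1·1·8}·(-1)^1·(+1)^1 = -1.
v=2: v_2(a)=2, v_2(b)=0; units ≡ 5, 1 (mod 8); ε·ε+αω+βω = 0·0+2·0+0·1 ≡ 0  ⇒  (a,b)_2 = +1.
v=∞: -187 < 0 and 561 > 0  ⇒  (a,b)_∞ = +1.
v=11: a=11^1·(≡5), b=11^1·(≡7) mod 11; (5|11)=+1, (7|11)=-1; (−1)^{1·1·5}·(+1)^1·(-1)^1 = +1.
v=5: a=5^-2·(≡3), b=5^0·(≡1) mod 5; (3|5)=-1, (1|5)=+1; (−1)^{-2·0·2}·(-1)^0·(+1)^-2 = +1.
v=3: a=3^2·(≡2), b=3^1·(≡1) mod 3; (2|3)=-1, (1|3)=+1; (−1)^{2·1·1}·(-1)^1·(+1)^2 = -1.
Ram(-187, 561) = {3, 17}; no ℚ_3-point on the conic.

[3, 17]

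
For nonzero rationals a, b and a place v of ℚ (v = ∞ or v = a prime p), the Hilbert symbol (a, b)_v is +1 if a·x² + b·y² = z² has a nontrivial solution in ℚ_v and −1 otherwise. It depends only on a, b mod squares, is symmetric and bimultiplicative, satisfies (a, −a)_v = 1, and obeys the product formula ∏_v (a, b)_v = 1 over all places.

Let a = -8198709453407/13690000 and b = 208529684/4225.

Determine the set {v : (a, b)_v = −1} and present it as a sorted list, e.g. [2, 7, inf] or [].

[]

Mod squares: a ≡ -527, b ≡ 341. Check v ∈ {∞, 2, 5, 11, 13, 17, 23, 29, 31, 37}.
v=31: a=31^1·(≡4), b=31^1·(≡22) mod 31; (4|31)=+1, (22|31)=-1; (−1)^{1·1·15}·(+1)^1·(-1)^1 = +1.
v=11: a=11^2·(≡3), b=11^1·(≡9) mod 11; (3|11)=+1, (9|11)=+1; (−1)^{2·1·5}·(+1)^1·(+1)^2 = +1.
v=13: a=13^0·(≡5), b=13^-2·(≡1) mod 13; (5|13)=-1, (1|13)=+1; (−1)^{0·-2·6}·(-1)^-2·(+1)^0 = +1.
v=5: a=5^-4·(≡2), b=5^-2·(≡1) mod 5; (2|5)=-1, (1|5)=+1; (−1)^{-4·-2·2}·(-1)^-2·(+1)^-4 = +1.
v=29: a=29^2·(≡28), b=29^0·(≡4) mod 29; (28|29)=+1, (4|29)=+1; (−1)^{2·0·14}·(+1)^0·(+1)^2 = +1.
v=37: a=37^-2·(≡26), b=37^0·(≡18) mod 37; (26|37)=+1, (18|37)=-1; (−1)^{-2·0·18}·(+1)^0·(-1)^-2 = +1.
v=2: v_2(a)=-4, v_2(b)=2; units ≡ 1, 5 (mod 8); ε·ε+αω+βω = 0·0+-4·1+2·0 ≡ 0  ⇒  (a,b)_2 = +1.
v=23: a=23^2·(≡3), b=23^2·(≡10) mod 23; (3|23)=+1, (10|23)=-1; (−1)^{2·2·11}·(+1)^2·(-1)^2 = +1.
v=∞: -527 < 0 and 341 > 0  ⇒  (a,b)_∞ = +1.
v=17: a=17^3·(≡14), b=17^2·(≡16) mod 17; (14|17)=-1, (16|17)=+1; (−1)^{3·2·8}·(-1)^2·(+1)^3 = +1.
Every local symbol is +1, so the conic -527·x² + 341·y² = z² has ℚ_v-points for all v and hence a ℚ-point; (a, b / ℚ) ≅ M_2(ℚ).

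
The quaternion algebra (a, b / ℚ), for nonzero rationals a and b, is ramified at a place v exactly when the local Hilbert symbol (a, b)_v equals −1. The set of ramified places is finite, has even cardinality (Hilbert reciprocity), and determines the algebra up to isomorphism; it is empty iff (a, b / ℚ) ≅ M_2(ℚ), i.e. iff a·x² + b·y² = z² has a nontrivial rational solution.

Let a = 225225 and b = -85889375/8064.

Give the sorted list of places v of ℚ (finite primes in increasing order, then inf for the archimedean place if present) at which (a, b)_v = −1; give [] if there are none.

[11, 13]

(a, b) ≡ (1001, -2002) mod (ℚ^×)²; places V = {2, 3, 5, 7, 11, 13, 31, ∞}.
(a,b)_3: α=2, u≡2; β=-2, v≡2 (mod 3); (2|3)=-1, (2|3)=-1; sign (−1)^0·-1^-2·-1^2 = +1.
(a,b)_31: α=0, u≡10; β=2, v≡15 (mod 31); (10|31)=+1, (15|31)=-1; sign (−1)^0·+1^2·-1^0 = +1.
(a,b)_11: α=1, u≡4; β=1, v≡5 (mod 11); (4|11)=+1, (5|11)=+1; sign (−1)^1·+1^1·+1^1 = -1.
(a,b)_5: α=2, u≡4; β=4, v≡3 (mod 5); (4|5)=+1, (3|5)=-1; sign (−1)^0·+1^4·-1^2 = +1.
(a,b)_2: α=0, β=-7; u≡1, v≡7 (mod 8); ε(u)ε(v)=0·1, αω(v)=0·0, βω(u)=-7·0; sum ≡ 0  ⇒  +1.
(a,b)_∞: sgn(1001)=+, sgn(-2002)=−, so +1.
(a,b)_7: α=1, u≡3; β=-1, v≡4 (mod 7); (3|7)=-1, (4|7)=+1; sign (−1)^1·-1^-1·+1^1 = +1.
(a,b)_13: α=1, u≡9; β=1, v≡6 (mod 13); (9|13)=+1, (6|13)=-1; sign (−1)^0·+1^1·-1^1 = -1.
(1001, -2002 / ℚ) ramifies at {11, 13}: a division algebra.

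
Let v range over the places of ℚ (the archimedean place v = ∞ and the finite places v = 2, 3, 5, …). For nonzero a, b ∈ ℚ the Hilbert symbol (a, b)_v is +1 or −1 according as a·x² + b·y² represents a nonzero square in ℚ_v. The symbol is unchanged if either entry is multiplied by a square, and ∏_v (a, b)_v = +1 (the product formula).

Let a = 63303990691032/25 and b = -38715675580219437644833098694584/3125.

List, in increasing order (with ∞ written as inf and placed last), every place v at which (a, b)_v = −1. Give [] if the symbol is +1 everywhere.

Mod squares: a ≡ 7462, b ≡ -95030. Check v ∈ {∞, 2, 3, 5, 7, 11, 13, 17, 41, 43}.
v=41: a=41^1·(≡1), b=41^2·(≡25) mod 41; (1|41)=+1, (25|41)=+1; (−1)^{1·2·20}·(+1)^2·(+1)^1 = +1.
v=3: a=3^4·(≡1), b=3^2·(≡1) mod 3; (1|3)=+1, (1|3)=+1; (−1)^{4·2·1}·(+1)^2·(+1)^4 = +1.
v=17: a=17^2·(≡16), b=17^5·(≡12) mod 17; (16|17)=+1, (12|17)=-1; (−1)^{2·5·8}·(+1)^5·(-1)^2 = +1.
v=13: a=13^1·(≡11), b=13^3·(≡1) mod 13; (11|13)=-1, (1|13)=+1; (−1)^{1·3·6}·(-1)^3·(+1)^1 = -1.
v=2: v_2(a)=3, v_2(b)=3; units ≡ 3, 5 (mod 8); ε·ε+αω+βω = 1·0+3·1+3·1 ≡ 0  ⇒  (a,b)_2 = +1.
v=11: a=11^0·(≡1), b=11^2·(≡6) mod 11; (1|11)=+1, (6|11)=-1; (−1)^{0·2·5}·(+1)^2·(-1)^0 = +1.
v=43: a=43^2·(≡9), b=43^5·(≡18) mod 43; (9|43)=+1, (18|43)=-1; (−1)^{2·5·21}·(+1)^5·(-1)^2 = +1.
v=7: a=7^3·(≡2), b=7^8·(≡2) mod 7; (2|7)=+1, (2|7)=+1; (−1)^{3·8·3}·(+1)^8·(+1)^3 = +1.
v=∞: 7462 > 0 and -95030 < 0  ⇒  (a,b)_∞ = +1.
v=5: a=5^-2·(≡2), b=5^-5·(≡1) mod 5; (2|5)=-1, (1|5)=+1; (−1)^{-2·-5·2}·(-1)^-5·(+1)^-2 = -1.
|Ram(7462, -95030)| = 2, even; anisotropic at {5, 13}.

[5, 13]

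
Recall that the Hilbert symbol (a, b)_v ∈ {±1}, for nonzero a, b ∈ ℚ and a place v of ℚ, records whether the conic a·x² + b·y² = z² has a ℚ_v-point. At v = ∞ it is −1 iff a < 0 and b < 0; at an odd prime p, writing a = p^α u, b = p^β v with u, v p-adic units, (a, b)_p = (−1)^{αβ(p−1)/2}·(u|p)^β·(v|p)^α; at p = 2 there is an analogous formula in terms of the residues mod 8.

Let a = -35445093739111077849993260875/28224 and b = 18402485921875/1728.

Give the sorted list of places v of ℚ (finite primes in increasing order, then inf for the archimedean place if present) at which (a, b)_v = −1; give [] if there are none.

Mod squares: a ≡ -2635, b ≡ 12225873. Check v ∈ {∞, 2, 3, 5, 7, 11, 13, 17, 19, 31, 37}.
v=13: a=13^2·(≡1), b=13^0·(≡10) mod 13; (1|13)=+1, (10|13)=+1; (−1)^{2·0·6}·(+1)^0·(+1)^2 = +1.
v=31: a=31^5·(≡28), b=31^1·(≡28) mod 31; (28|31)=+1, (28|31)=+1; (−1)^{5·1·15}·(+1)^1·(+1)^5 = -1.
v=∞: -2635 < 0 and 12225873 > 0  ⇒  (a,b)_∞ = +1.
v=5: a=5^3·(≡2), b=5^6·(≡3) mod 5; (2|5)=-1, (3|5)=-1; (−1)^{3·6·2}·(-1)^6·(-1)^3 = -1.
v=7: a=7^-2·(≡2), b=7^0·(≡1) mod 7; (2|7)=+1, (1|7)=+1; (−1)^{-2·0·3}·(+1)^0·(+1)^-2 = +1.
v=19: a=19^2·(≡9), b=19^1·(≡18) mod 19; (9|19)=+1, (18|19)=-1; (−1)^{2·1·9}·(+1)^1·(-1)^2 = +1.
v=3: a=3^-2·(≡2), b=3^-3·(≡1) mod 3; (2|3)=-1, (1|3)=+1; (−1)^{-2·-3·1}·(-1)^-3·(+1)^-2 = -1.
v=37: a=37^2·(≡29), b=37^1·(≡32) mod 37; (29|37)=-1, (32|37)=-1; (−1)^{2·1·18}·(-1)^1·(-1)^2 = -1.
v=17: a=17^9·(≡2), b=17^3·(≡15) mod 17; (2|17)=+1, (15|17)=+1; (−1)^{9·3·8}·(+1)^3·(+1)^9 = +1.
v=2: v_2(a)=-6, v_2(b)=-6; units ≡ 5, 1 (mod 8); ε·ε+αω+βω = 0·0+-6·0+-6·1 ≡ 0  ⇒  (a,b)_2 = +1.
v=11: a=11^0·(≡5), b=11^1·(≡4) mod 11; (5|11)=+1, (4|11)=+1; (−1)^{0·1·5}·(+1)^1·(+1)^0 = +1.
Ram(-2635, 12225873) = {3, 5, 31, 37}; no ℚ_3-point on the conic.

[3, 5, 31, 37]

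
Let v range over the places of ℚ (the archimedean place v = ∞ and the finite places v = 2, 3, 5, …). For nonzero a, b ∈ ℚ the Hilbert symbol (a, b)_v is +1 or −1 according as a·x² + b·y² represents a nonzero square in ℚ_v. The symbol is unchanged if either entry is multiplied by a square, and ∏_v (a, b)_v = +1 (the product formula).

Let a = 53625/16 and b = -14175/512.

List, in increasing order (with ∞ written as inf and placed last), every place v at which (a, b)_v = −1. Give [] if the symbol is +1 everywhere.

[7, 11]

(a, b) ≡ (2145, -14) mod (ℚ^×)²; places V = {2, 3, 5, 7, 11, 13, ∞}.
(a,b)_11: α=1, u≡7; β=0, v≡8 (mod 11); (7|11)=-1, (8|11)=-1; sign (−1)^0·-1^0·-1^1 = -1.
(a,b)_13: α=1, u≡10; β=0, v≡12 (mod 13); (10|13)=+1, (12|13)=+1; sign (−1)^0·+1^0·+1^1 = +1.
(a,b)_2: α=-4, β=-9; u≡1, v≡1 (mod 8); ε(u)ε(v)=0·0, αω(v)=-4·0, βω(u)=-9·0; sum ≡ 0  ⇒  +1.
(a,b)_3: α=1, u≡1; β=4, v≡1 (mod 3); (1|3)=+1, (1|3)=+1; sign (−1)^0·+1^4·+1^1 = +1.
(a,b)_5: α=3, u≡4; β=2, v≡4 (mod 5); (4|5)=+1, (4|5)=+1; sign (−1)^0·+1^2·+1^3 = +1.
(a,b)_∞: sgn(2145)=+, sgn(-14)=−, so +1.
(a,b)_7: α=0, u≡6; β=1, v≡5 (mod 7); (6|7)=-1, (5|7)=-1; sign (−1)^0·-1^1·-1^0 = -1.
|Ram(2145, -14)| = 2, even; anisotropic at {7, 11}.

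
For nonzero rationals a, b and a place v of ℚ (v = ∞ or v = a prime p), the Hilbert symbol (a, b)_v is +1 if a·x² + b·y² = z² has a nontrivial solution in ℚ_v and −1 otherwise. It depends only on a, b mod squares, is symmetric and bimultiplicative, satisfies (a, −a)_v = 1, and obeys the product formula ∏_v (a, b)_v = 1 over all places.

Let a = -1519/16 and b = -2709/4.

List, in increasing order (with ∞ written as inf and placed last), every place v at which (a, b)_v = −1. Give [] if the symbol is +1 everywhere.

[43, inf]

(a, b) ≡ (-31, -301) mod (ℚ^×)²; places V = {2, 3, 7, 31, 43, ∞}.
(a,b)_43: α=0, u≡26; β=1, v≡38 (mod 43); (26|43)=-1, (38|43)=+1; sign (−1)^0·-1^1·+1^0 = -1.
(a,b)_31: α=1, u≡26; β=0, v≡28 (mod 31); (26|31)=-1, (28|31)=+1; sign (−1)^0·-1^0·+1^1 = +1.
(a,b)_7: α=2, u≡2; β=1, v≡3 (mod 7); (2|7)=+1, (3|7)=-1; sign (−1)^0·+1^1·-1^2 = +1.
(a,b)_∞: sgn(-31)=−, sgn(-301)=−, so -1.
(a,b)_2: α=-4, β=-2; u≡1, v≡3 (mod 8); ε(u)ε(v)=0·1, αω(v)=-4·1, βω(u)=-2·0; sum ≡ 0  ⇒  +1.
(a,b)_3: α=0, u≡2; β=2, v≡2 (mod 3); (2|3)=-1, (2|3)=-1; sign (−1)^0·-1^2·-1^0 = +1.
|Ram(-31, -301)| = 2, even; anisotropic at {43, ∞}.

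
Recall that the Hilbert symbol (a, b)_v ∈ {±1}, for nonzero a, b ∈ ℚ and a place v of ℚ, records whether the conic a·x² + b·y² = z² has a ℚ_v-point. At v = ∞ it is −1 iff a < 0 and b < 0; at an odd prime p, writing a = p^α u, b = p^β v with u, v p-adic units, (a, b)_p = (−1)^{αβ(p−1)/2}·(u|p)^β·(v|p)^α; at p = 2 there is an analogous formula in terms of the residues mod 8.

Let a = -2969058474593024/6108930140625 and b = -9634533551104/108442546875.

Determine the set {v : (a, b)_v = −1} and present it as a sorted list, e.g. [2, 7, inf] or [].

[19, inf]

(a, b) ≡ (-11, -57) mod (ℚ^×)²; places V = {2, 3, 5, 7, 11, 13, 17, 19, ∞}.
(a,b)_5: α=-6, u≡4; β=-6, v≡2 (mod 5); (4|5)=+1, (2|5)=-1; sign (−1)^0·+1^-6·-1^-6 = +1.
(a,b)_19: α=2, u≡14; β=1, v≡16 (mod 19); (14|19)=-1, (16|19)=+1; sign (−1)^0·-1^1·+1^2 = -1.
(a,b)_3: α=-4, u≡1; β=-5, v≡2 (mod 3); (1|3)=+1, (2|3)=-1; sign (−1)^0·+1^-5·-1^-4 = +1.
(a,b)_13: α=-6, u≡7; β=-4, v≡8 (mod 13); (7|13)=-1, (8|13)=-1; sign (−1)^0·-1^-4·-1^-6 = +1.
(a,b)_∞: sgn(-11)=−, sgn(-57)=−, so -1.
(a,b)_17: α=6, u≡6; β=4, v≡10 (mod 17); (6|17)=-1, (10|17)=-1; sign (−1)^0·-1^4·-1^6 = +1.
(a,b)_2: α=8, β=10; u≡5, v≡7 (mod 8); ε(u)ε(v)=0·1, αω(v)=8·0, βω(u)=10·1; sum ≡ 0  ⇒  +1.
(a,b)_11: α=3, u≡2; β=2, v≡1 (mod 11); (2|11)=-1, (1|11)=+1; sign (−1)^0·-1^2·+1^3 = +1.
(a,b)_7: α=0, u≡3; β=2, v≡5 (mod 7); (3|7)=-1, (5|7)=-1; sign (−1)^0·-1^2·-1^0 = +1.
(-11, -57 / ℚ) ramifies at {19, ∞}: a division algebra.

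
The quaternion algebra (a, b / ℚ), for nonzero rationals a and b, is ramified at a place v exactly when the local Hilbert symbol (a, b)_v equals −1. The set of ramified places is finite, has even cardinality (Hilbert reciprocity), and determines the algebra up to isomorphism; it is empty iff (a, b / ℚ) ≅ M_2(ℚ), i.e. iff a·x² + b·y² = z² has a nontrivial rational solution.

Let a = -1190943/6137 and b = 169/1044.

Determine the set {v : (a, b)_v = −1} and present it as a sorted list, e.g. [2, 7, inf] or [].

(a, b) ≡ (-1479, 29) mod (ℚ^×)²; places V = {2, 3, 13, 17, 19, 29, ∞}.
(a,b)_17: α=-1, u≡15; β=0, v≡12 (mod 17); (15|17)=+1, (12|17)=-1; sign (−1)^0·+1^0·-1^-1 = -1.
(a,b)_∞: sgn(-1479)=−, sgn(29)=+, so +1.
(a,b)_19: α=-2, u≡2; β=0, v≡2 (mod 19); (2|19)=-1, (2|19)=-1; sign (−1)^0·-1^0·-1^-2 = +1.
(a,b)_29: α=1, u≡24; β=-1, v≡20 (mod 29); (24|29)=+1, (20|29)=+1; sign (−1)^0·+1^-1·+1^1 = +1.
(a,b)_2: α=0, β=-2; u≡1, v≡5 (mod 8); ε(u)ε(v)=0·0, αω(v)=0·1, βω(u)=-2·0; sum ≡ 0  ⇒  +1.
(a,b)_3: α=5, u≡2; β=-2, v≡2 (mod 3); (2|3)=-1, (2|3)=-1; sign (−1)^0·-1^-2·-1^5 = -1.
(a,b)_13: α=2, u≡12; β=2, v≡10 (mod 13); (12|13)=+1, (10|13)=+1; sign (−1)^0·+1^2·+1^2 = +1.
Ram(-1479, 29) = {3, 17}; no ℚ_3-point on the conic.

[3, 17]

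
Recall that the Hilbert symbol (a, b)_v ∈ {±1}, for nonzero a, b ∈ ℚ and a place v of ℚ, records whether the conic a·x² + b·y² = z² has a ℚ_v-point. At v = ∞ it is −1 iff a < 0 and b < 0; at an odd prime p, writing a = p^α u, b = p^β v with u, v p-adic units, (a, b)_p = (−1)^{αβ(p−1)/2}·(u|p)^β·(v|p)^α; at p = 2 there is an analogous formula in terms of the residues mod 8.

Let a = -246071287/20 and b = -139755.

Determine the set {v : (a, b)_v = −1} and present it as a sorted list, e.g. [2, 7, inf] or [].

(a, b) ≡ (-35, -1155) mod (ℚ^×)²; places V = {2, 3, 5, 7, 11, ∞}.
(a,b)_5: α=-1, u≡2; β=1, v≡4 (mod 5); (2|5)=-1, (4|5)=+1; sign (−1)^0·-1^1·+1^-1 = -1.
(a,b)_11: α=4, u≡5; β=3, v≡5 (mod 11); (5|11)=+1, (5|11)=+1; sign (−1)^0·+1^3·+1^4 = +1.
(a,b)_2: α=-2, β=0; u≡5, v≡5 (mod 8); ε(u)ε(v)=0·0, αω(v)=-2·1, βω(u)=0·1; sum ≡ 0  ⇒  +1.
(a,b)_3: α=0, u≡1; β=1, v≡2 (mod 3); (1|3)=+1, (2|3)=-1; sign (−1)^0·+1^1·-1^0 = +1.
(a,b)_∞: sgn(-35)=−, sgn(-1155)=−, so -1.
(a,b)_7: α=5, u≡4; β=1, v≡6 (mod 7); (4|7)=+1, (6|7)=-1; sign (−1)^1·+1^1·-1^5 = +1.
|Ram(-35, -1155)| = 2, even; anisotropic at {5, ∞}.

[5, inf]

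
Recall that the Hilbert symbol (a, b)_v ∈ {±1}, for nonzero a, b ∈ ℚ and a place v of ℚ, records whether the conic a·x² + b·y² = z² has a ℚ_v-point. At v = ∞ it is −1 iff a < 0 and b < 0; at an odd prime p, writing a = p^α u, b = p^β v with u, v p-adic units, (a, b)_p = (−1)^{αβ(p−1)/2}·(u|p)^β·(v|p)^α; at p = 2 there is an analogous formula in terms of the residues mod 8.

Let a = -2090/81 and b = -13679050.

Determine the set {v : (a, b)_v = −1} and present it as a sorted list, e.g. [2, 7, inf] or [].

Mod squares: a ≡ -2090, b ≡ -4522. Check v ∈ {∞, 2, 3, 5, 7, 11, 17, 19}.
v=∞: -2090 < 0 and -4522 < 0  ⇒  (a,b)_∞ = -1.
v=7: a=7^0·(≡6), b=7^1·(≡5) mod 7; (6|7)=-1, (5|7)=-1; (−1)^{0·1·3}·(-1)^1·(-1)^0 = -1.
v=17: a=17^0·(≡4), b=17^1·(≡11) mod 17; (4|17)=+1, (11|17)=-1; (−1)^{0·1·8}·(+1)^1·(-1)^0 = +1.
v=5: a=5^1·(≡2), b=5^2·(≡3) mod 5; (2|5)=-1, (3|5)=-1; (−1)^{1·2·2}·(-1)^2·(-1)^1 = -1.
v=3: a=3^-4·(≡1), b=3^0·(≡2) mod 3; (1|3)=+1, (2|3)=-1; (−1)^{-4·0·1}·(+1)^0·(-1)^-4 = +1.
v=19: a=19^1·(≡16), b=19^1·(≡17) mod 19; (16|19)=+1, (17|19)=+1; (−1)^{1·1·9}·(+1)^1·(+1)^1 = -1.
v=11: a=11^1·(≡2), b=11^2·(≡8) mod 11; (2|11)=-1, (8|11)=-1; (−1)^{1·2·5}·(-1)^2·(-1)^1 = -1.
v=2: v_2(a)=1, v_2(b)=1; units ≡ 3, 3 (mod 8); ε·ε+αω+βω = 1·1+1·1+1·1 ≡ 1  ⇒  (a,b)_2 = -1.
Ram(-2090, -4522) = {2, 5, 7, 11, 19, ∞}; no ℚ_2-point on the conic.

[2, 5, 7, 11, 19, inf]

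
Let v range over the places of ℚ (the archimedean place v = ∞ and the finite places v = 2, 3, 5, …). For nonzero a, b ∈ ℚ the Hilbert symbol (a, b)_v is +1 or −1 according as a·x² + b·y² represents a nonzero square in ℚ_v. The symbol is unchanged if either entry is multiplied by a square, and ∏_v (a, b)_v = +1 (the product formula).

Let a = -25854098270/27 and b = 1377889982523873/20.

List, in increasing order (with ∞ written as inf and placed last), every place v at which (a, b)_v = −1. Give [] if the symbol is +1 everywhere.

(a, b) ≡ (-458948490, 1365) mod (ℚ^×)²; places V = {2, 3, 5, 7, 11, 13, 17, 29, 31, ∞}.
(a,b)_11: α=1, u≡3; β=0, v≡3 (mod 11); (3|11)=+1, (3|11)=+1; sign (−1)^0·+1^0·+1^1 = +1.
(a,b)_3: α=-3, u≡1; β=3, v≡2 (mod 3); (1|3)=+1, (2|3)=-1; sign (−1)^1·+1^3·-1^-3 = +1.
(a,b)_∞: sgn(-458948490)=−, sgn(1365)=+, so +1.
(a,b)_29: α=1, u≡10; β=2, v≡2 (mod 29); (10|29)=-1, (2|29)=-1; sign (−1)^0·-1^2·-1^1 = -1.
(a,b)_31: α=1, u≡16; β=2, v≡7 (mod 31); (16|31)=+1, (7|31)=+1; sign (−1)^0·+1^2·+1^1 = +1.
(a,b)_2: α=1, β=-2; u≡3, v≡5 (mod 8); ε(u)ε(v)=1·0, αω(v)=1·1, βω(u)=-2·1; sum ≡ 1  ⇒  -1.
(a,b)_7: α=1, u≡4; β=5, v≡3 (mod 7); (4|7)=+1, (3|7)=-1; sign (−1)^1·+1^5·-1^1 = +1.
(a,b)_13: α=3, u≡2; β=1, v≡4 (mod 13); (2|13)=-1, (4|13)=+1; sign (−1)^0·-1^1·+1^3 = -1.
(a,b)_17: α=1, u≡4; β=2, v≡14 (mod 17); (4|17)=+1, (14|17)=-1; sign (−1)^0·+1^2·-1^1 = -1.
(a,b)_5: α=1, u≡3; β=-1, v≡2 (mod 5); (3|5)=-1, (2|5)=-1; sign (−1)^0·-1^-1·-1^1 = +1.
(-458948490, 1365 / ℚ) ramifies at {2, 13, 17, 29}: a division algebra.

[2, 13, 17, 29]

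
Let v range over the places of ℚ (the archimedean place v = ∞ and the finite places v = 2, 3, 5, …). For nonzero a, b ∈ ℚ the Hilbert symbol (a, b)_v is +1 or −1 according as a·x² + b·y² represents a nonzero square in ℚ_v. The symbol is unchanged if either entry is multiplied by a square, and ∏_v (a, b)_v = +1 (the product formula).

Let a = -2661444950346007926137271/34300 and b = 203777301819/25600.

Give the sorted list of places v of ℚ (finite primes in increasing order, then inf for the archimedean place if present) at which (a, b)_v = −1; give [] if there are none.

(a, b) ≡ (-3857, 4172259) mod (ℚ^×)²; places V = {2, 3, 5, 7, 13, 17, 19, 29, 31, ∞}.
(a,b)_2: α=-2, β=-10; u≡7, v≡3 (mod 8); ε(u)ε(v)=1·1, αω(v)=-2·1, βω(u)=-10·0; sum ≡ 1  ⇒  -1.
(a,b)_7: α=-3, u≡2; β=1, v≡2 (mod 7); (2|7)=+1, (2|7)=+1; sign (−1)^1·+1^1·+1^-3 = -1.
(a,b)_5: α=-2, u≡2; β=-2, v≡1 (mod 5); (2|5)=-1, (1|5)=+1; sign (−1)^0·-1^-2·+1^-2 = +1.
(a,b)_3: α=2, u≡1; β=1, v≡1 (mod 3); (1|3)=+1, (1|3)=+1; sign (−1)^0·+1^1·+1^2 = +1.
(a,b)_∞: sgn(-3857)=−, sgn(4172259)=+, so +1.
(a,b)_19: α=7, u≡7; β=0, v≡1 (mod 19); (7|19)=+1, (1|19)=+1; sign (−1)^0·+1^0·+1^7 = +1.
(a,b)_31: α=2, u≡25; β=1, v≡14 (mod 31); (25|31)=+1, (14|31)=+1; sign (−1)^0·+1^1·+1^2 = +1.
(a,b)_17: α=4, u≡15; β=3, v≡16 (mod 17); (15|17)=+1, (16|17)=+1; sign (−1)^0·+1^3·+1^4 = +1.
(a,b)_13: α=2, u≡10; β=3, v≡12 (mod 13); (10|13)=+1, (12|13)=+1; sign (−1)^0·+1^3·+1^2 = +1.
(a,b)_29: α=3, u≡27; β=1, v≡11 (mod 29); (27|29)=-1, (11|29)=-1; sign (−1)^0·-1^1·-1^3 = +1.
(-3857, 4172259 / ℚ) ramifies at {2, 7}: a division algebra.

[2, 7]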